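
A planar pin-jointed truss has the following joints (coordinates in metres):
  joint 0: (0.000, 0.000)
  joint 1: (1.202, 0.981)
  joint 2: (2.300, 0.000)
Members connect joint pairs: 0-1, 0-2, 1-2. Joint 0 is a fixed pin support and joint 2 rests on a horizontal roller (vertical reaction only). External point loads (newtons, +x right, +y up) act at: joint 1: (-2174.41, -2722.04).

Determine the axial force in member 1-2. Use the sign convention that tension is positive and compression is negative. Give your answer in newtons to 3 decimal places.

N=3 nodes, M=3 members, R=3 reactions → 2N=6, M+R=6
member 0 (0-1): L=1.5515, (cx,cy)=(0.7747,0.6323)
member 1 (0-2): L=2.3000, (cx,cy)=(1.0000,0.0000)
member 2 (1-2): L=1.4724, (cx,cy)=(0.7457,-0.6663)
solve A·x = −loads:
  F[0-1] = -3521.9797 N (compression)
  F[0-2] = +554.1807 N (tension)
  F[1-2] = -743.1478 N (compression)
  Rx@0 = +2174.4100 N
  Ry@0 = +2226.9114 N
  Ry@2 = +495.1286 N

-743.148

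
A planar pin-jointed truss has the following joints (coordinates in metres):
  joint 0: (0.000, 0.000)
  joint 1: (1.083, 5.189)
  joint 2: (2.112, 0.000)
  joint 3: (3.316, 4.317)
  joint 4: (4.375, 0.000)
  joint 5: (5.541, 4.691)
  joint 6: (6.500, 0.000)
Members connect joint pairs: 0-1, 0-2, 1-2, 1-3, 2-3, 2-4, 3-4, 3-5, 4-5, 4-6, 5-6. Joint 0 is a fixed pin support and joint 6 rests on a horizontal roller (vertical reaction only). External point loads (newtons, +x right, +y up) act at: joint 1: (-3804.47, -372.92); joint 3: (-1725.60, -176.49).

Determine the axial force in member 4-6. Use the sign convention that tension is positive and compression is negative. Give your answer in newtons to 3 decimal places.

N=7 nodes, M=11 members, R=3 reactions → 2N=14, M+R=14
member 0 (0-1): L=5.3008, (cx,cy)=(0.2043,0.9789)
member 1 (0-2): L=2.1120, (cx,cy)=(1.0000,0.0000)
member 2 (1-2): L=5.2900, (cx,cy)=(0.1945,-0.9809)
member 3 (1-3): L=2.3972, (cx,cy)=(0.9315,-0.3638)
member 4 (2-3): L=4.4818, (cx,cy)=(0.2686,0.9632)
member 5 (2-4): L=2.2630, (cx,cy)=(1.0000,0.0000)
member 6 (3-4): L=4.4450, (cx,cy)=(0.2382,-0.9712)
member 7 (3-5): L=2.2562, (cx,cy)=(0.9862,0.1658)
member 8 (4-5): L=4.8337, (cx,cy)=(0.2412,0.9705)
member 9 (4-6): L=2.1250, (cx,cy)=(1.0000,0.0000)
member 10 (5-6): L=4.7880, (cx,cy)=(0.2003,-0.9797)
solve A·x = −loads:
  F[0-1] = -4679.1393 N (compression)
  F[0-2] = -4574.0829 N (compression)
  F[1-2] = +3420.3067 N (tension)
  F[1-3] = +2343.7352 N (tension)
  F[2-3] = -3483.0144 N (compression)
  F[2-4] = -2973.0833 N (compression)
  F[3-4] = +4480.3642 N (tension)
  F[3-5] = +1932.3903 N (tension)
  F[4-5] = -4483.7564 N (compression)
  F[4-6] = -824.0797 N (compression)
  F[5-6] = +4114.4031 N (tension)
  Rx@0 = +5530.0700 N
  Ry@0 = +4580.4403 N
  Ry@6 = -4031.0303 N

-824.080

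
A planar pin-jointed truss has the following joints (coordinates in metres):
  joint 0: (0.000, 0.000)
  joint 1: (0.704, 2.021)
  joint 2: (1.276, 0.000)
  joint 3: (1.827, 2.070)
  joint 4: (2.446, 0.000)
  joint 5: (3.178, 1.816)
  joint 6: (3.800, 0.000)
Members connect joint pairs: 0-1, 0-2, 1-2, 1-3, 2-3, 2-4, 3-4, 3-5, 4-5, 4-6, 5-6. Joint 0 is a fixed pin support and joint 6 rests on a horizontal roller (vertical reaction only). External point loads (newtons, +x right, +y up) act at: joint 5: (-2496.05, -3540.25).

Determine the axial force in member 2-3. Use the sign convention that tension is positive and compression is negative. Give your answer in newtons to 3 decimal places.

N=7 nodes, M=11 members, R=3 reactions → 2N=14, M+R=14
member 0 (0-1): L=2.1401, (cx,cy)=(0.3290,0.9443)
member 1 (0-2): L=1.2760, (cx,cy)=(1.0000,0.0000)
member 2 (1-2): L=2.1004, (cx,cy)=(0.2723,-0.9622)
member 3 (1-3): L=1.1241, (cx,cy)=(0.9990,0.0436)
member 4 (2-3): L=2.1421, (cx,cy)=(0.2572,0.9664)
member 5 (2-4): L=1.1700, (cx,cy)=(1.0000,0.0000)
member 6 (3-4): L=2.1606, (cx,cy)=(0.2865,-0.9581)
member 7 (3-5): L=1.3747, (cx,cy)=(0.9828,-0.1848)
member 8 (4-5): L=1.9580, (cx,cy)=(0.3739,0.9275)
member 9 (4-6): L=1.3540, (cx,cy)=(1.0000,0.0000)
member 10 (5-6): L=1.9196, (cx,cy)=(0.3240,-0.9460)
solve A·x = −loads:
  F[0-1] = -1876.7838 N (compression)
  F[0-2] = -1878.6715 N (compression)
  F[1-2] = +1791.8268 N (tension)
  F[1-3] = -1106.3998 N (compression)
  F[2-3] = -1784.1367 N (compression)
  F[2-4] = -931.7742 N (compression)
  F[3-4] = +2285.3267 N (tension)
  F[3-5] = -2257.8962 N (compression)
  F[4-5] = -2360.7091 N (compression)
  F[4-6] = +605.5313 N (tension)
  F[5-6] = -1868.7433 N (compression)
  Rx@0 = +2496.0500 N
  Ry@0 = +1772.3322 N
  Ry@6 = +1767.9178 N

-1784.137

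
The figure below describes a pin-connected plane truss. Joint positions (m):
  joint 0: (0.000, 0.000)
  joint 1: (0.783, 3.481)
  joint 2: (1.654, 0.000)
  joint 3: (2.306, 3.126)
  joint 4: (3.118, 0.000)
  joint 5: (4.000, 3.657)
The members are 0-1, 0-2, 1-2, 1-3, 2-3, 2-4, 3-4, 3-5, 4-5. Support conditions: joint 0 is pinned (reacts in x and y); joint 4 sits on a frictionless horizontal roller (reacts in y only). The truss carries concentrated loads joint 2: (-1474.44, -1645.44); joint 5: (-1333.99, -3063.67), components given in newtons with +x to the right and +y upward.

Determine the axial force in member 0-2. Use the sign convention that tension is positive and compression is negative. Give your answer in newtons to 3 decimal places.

-2477.652

N=6 nodes, M=9 members, R=3 reactions → 2N=12, M+R=12
member 0 (0-1): L=3.5680, (cx,cy)=(0.2195,0.9756)
member 1 (0-2): L=1.6540, (cx,cy)=(1.0000,0.0000)
member 2 (1-2): L=3.5883, (cx,cy)=(0.2427,-0.9701)
member 3 (1-3): L=1.5638, (cx,cy)=(0.9739,-0.2270)
member 4 (2-3): L=3.1933, (cx,cy)=(0.2042,0.9789)
member 5 (2-4): L=1.4640, (cx,cy)=(1.0000,0.0000)
member 6 (3-4): L=3.2297, (cx,cy)=(0.2514,-0.9679)
member 7 (3-5): L=1.7753, (cx,cy)=(0.9542,0.2991)
member 8 (4-5): L=3.7619, (cx,cy)=(0.2345,0.9721)
solve A·x = −loads:
  F[0-1] = -1507.2908 N (compression)
  F[0-2] = -2477.6518 N (compression)
  F[1-2] = +1694.1718 N (tension)
  F[1-3] = -761.8994 N (compression)
  F[2-3] = +1.9770 N (tension)
  F[2-4] = -592.3851 N (compression)
  F[3-4] = -389.1848 N (compression)
  F[3-5] = -674.6445 N (compression)
  F[4-5] = -2943.9369 N (compression)
  Rx@0 = +2808.4300 N
  Ry@0 = +1470.5480 N
  Ry@4 = +3238.5620 N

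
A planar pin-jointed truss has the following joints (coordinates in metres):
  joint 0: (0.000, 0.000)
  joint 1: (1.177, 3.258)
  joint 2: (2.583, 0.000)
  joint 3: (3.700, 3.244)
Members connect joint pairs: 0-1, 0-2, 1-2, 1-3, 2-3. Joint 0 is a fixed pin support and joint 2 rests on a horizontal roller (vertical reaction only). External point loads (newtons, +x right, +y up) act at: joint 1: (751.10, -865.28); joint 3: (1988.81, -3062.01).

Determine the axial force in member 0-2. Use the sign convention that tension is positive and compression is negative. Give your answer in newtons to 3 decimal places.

N=4 nodes, M=5 members, R=3 reactions → 2N=8, M+R=8
member 0 (0-1): L=3.4641, (cx,cy)=(0.3398,0.9405)
member 1 (0-2): L=2.5830, (cx,cy)=(1.0000,0.0000)
member 2 (1-2): L=3.5484, (cx,cy)=(0.3962,-0.9182)
member 3 (1-3): L=2.5230, (cx,cy)=(1.0000,-0.0055)
member 4 (2-3): L=3.4309, (cx,cy)=(0.3256,0.9455)
solve A·x = −loads:
  F[0-1] = +4570.1727 N (tension)
  F[0-2] = +1187.0926 N (tension)
  F[1-2] = -5642.2283 N (compression)
  F[1-3] = +3037.3892 N (tension)
  F[2-3] = -3220.6203 N (compression)
  Rx@0 = -2739.9100 N
  Ry@0 = -4298.2830 N
  Ry@2 = +8225.5730 N

1187.093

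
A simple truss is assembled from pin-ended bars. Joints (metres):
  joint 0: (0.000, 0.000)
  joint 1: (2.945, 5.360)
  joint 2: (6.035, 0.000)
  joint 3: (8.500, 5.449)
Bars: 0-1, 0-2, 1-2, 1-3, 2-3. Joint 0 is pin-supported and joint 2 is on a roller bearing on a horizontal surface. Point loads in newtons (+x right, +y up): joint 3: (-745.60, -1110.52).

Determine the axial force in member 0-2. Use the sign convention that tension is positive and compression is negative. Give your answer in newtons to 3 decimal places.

-624.938

N=4 nodes, M=5 members, R=3 reactions → 2N=8, M+R=8
member 0 (0-1): L=6.1158, (cx,cy)=(0.4815,0.8764)
member 1 (0-2): L=6.0350, (cx,cy)=(1.0000,0.0000)
member 2 (1-2): L=6.1869, (cx,cy)=(0.4994,-0.8663)
member 3 (1-3): L=5.5557, (cx,cy)=(0.9999,0.0160)
member 4 (2-3): L=5.9806, (cx,cy)=(0.4122,0.9111)
solve A·x = −loads:
  F[0-1] = -250.5747 N (compression)
  F[0-2] = -624.9378 N (compression)
  F[1-2] = +248.9580 N (tension)
  F[1-3] = -245.0339 N (compression)
  F[2-3] = -1214.5574 N (compression)
  Rx@0 = +745.6000 N
  Ry@0 = +219.6094 N
  Ry@2 = +890.9106 N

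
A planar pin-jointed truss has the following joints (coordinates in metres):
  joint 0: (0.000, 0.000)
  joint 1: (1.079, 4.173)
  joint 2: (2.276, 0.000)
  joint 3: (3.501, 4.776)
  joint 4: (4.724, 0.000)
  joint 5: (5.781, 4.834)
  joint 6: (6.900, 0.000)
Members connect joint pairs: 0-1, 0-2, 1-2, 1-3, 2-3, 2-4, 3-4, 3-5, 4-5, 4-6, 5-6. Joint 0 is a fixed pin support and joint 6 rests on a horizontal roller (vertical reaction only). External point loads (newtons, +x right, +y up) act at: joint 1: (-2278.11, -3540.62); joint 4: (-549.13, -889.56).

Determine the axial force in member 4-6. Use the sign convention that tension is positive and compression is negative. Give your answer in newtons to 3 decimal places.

N=7 nodes, M=11 members, R=3 reactions → 2N=14, M+R=14
member 0 (0-1): L=4.3102, (cx,cy)=(0.2503,0.9682)
member 1 (0-2): L=2.2760, (cx,cy)=(1.0000,0.0000)
member 2 (1-2): L=4.3413, (cx,cy)=(0.2757,-0.9612)
member 3 (1-3): L=2.4959, (cx,cy)=(0.9704,0.2416)
member 4 (2-3): L=4.9306, (cx,cy)=(0.2484,0.9686)
member 5 (2-4): L=2.4480, (cx,cy)=(1.0000,0.0000)
member 6 (3-4): L=4.9301, (cx,cy)=(0.2481,-0.9687)
member 7 (3-5): L=2.2807, (cx,cy)=(0.9997,0.0254)
member 8 (4-5): L=4.9482, (cx,cy)=(0.2136,0.9769)
member 9 (4-6): L=2.1760, (cx,cy)=(1.0000,0.0000)
member 10 (5-6): L=4.9618, (cx,cy)=(0.2255,-0.9742)
solve A·x = −loads:
  F[0-1] = -4798.0153 N (compression)
  F[0-2] = -1626.1333 N (compression)
  F[1-2] = +1332.9310 N (tension)
  F[1-3] = +731.1389 N (tension)
  F[2-3] = -1322.7363 N (compression)
  F[2-4] = -929.9790 N (compression)
  F[3-4] = +1142.8222 N (tension)
  F[3-5] = +97.3830 N (tension)
  F[4-5] = -222.6804 N (compression)
  F[4-6] = -49.7842 N (compression)
  F[5-6] = +220.7511 N (tension)
  Rx@0 = +2827.2400 N
  Ry@0 = +4645.2441 N
  Ry@6 = -215.0641 N

-49.784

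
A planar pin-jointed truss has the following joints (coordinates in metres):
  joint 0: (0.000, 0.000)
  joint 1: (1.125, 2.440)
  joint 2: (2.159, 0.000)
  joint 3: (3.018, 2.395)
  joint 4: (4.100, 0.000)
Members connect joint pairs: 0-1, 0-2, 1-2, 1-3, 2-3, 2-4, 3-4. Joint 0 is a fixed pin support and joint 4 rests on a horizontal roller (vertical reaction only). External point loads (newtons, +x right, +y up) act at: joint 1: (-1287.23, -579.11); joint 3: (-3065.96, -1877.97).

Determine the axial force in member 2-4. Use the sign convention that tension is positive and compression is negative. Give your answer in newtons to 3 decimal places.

N=5 nodes, M=7 members, R=3 reactions → 2N=10, M+R=10
member 0 (0-1): L=2.6869, (cx,cy)=(0.4187,0.9081)
member 1 (0-2): L=2.1590, (cx,cy)=(1.0000,0.0000)
member 2 (1-2): L=2.6500, (cx,cy)=(0.3902,-0.9207)
member 3 (1-3): L=1.8935, (cx,cy)=(0.9997,-0.0238)
member 4 (2-3): L=2.5444, (cx,cy)=(0.3376,0.9413)
member 5 (2-4): L=1.9410, (cx,cy)=(1.0000,0.0000)
member 6 (3-4): L=2.6281, (cx,cy)=(0.4117,-0.9113)
solve A·x = −loads:
  F[0-1] = -3824.1934 N (compression)
  F[0-2] = -2751.9845 N (compression)
  F[1-2] = +3183.0056 N (tension)
  F[1-3] = -1556.3652 N (compression)
  F[2-3] = -3113.5161 N (compression)
  F[2-4] = -458.8931 N (compression)
  F[3-4] = +1114.6053 N (tension)
  Rx@0 = +4353.1900 N
  Ry@0 = +3472.8369 N
  Ry@4 = -1015.7569 N

-458.893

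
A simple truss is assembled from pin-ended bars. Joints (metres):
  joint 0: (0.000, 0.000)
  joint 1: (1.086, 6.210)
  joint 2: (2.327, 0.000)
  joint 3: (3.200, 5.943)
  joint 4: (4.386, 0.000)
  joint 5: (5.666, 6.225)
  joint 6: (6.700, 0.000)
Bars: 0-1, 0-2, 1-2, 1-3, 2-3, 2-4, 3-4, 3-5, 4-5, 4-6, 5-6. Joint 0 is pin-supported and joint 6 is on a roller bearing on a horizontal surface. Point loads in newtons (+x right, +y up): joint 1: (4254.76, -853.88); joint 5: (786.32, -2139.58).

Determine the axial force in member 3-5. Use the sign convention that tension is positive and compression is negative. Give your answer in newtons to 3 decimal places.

-1273.283

N=7 nodes, M=11 members, R=3 reactions → 2N=14, M+R=14
member 0 (0-1): L=6.3042, (cx,cy)=(0.1723,0.9851)
member 1 (0-2): L=2.3270, (cx,cy)=(1.0000,0.0000)
member 2 (1-2): L=6.3328, (cx,cy)=(0.1960,-0.9806)
member 3 (1-3): L=2.1308, (cx,cy)=(0.9921,-0.1253)
member 4 (2-3): L=6.0068, (cx,cy)=(0.1453,0.9894)
member 5 (2-4): L=2.0590, (cx,cy)=(1.0000,0.0000)
member 6 (3-4): L=6.0602, (cx,cy)=(0.1957,-0.9807)
member 7 (3-5): L=2.4821, (cx,cy)=(0.9935,0.1136)
member 8 (4-5): L=6.3552, (cx,cy)=(0.2014,0.9795)
member 9 (4-6): L=2.3140, (cx,cy)=(1.0000,0.0000)
member 10 (5-6): L=6.3103, (cx,cy)=(0.1639,-0.9865)
solve A·x = −loads:
  F[0-1] = +3683.5583 N (tension)
  F[0-2] = +4406.5322 N (tension)
  F[1-2] = -4211.0071 N (compression)
  F[1-3] = -2817.2098 N (compression)
  F[2-3] = +4173.6745 N (tension)
  F[2-4] = +2974.7407 N (tension)
  F[3-4] = -4718.2721 N (compression)
  F[3-5] = -1273.2826 N (compression)
  F[4-5] = +4723.8396 N (tension)
  F[4-6] = +1099.9354 N (tension)
  F[5-6] = -6712.6821 N (compression)
  Rx@0 = -5041.0800 N
  Ry@0 = -3628.4916 N
  Ry@6 = +6621.9516 N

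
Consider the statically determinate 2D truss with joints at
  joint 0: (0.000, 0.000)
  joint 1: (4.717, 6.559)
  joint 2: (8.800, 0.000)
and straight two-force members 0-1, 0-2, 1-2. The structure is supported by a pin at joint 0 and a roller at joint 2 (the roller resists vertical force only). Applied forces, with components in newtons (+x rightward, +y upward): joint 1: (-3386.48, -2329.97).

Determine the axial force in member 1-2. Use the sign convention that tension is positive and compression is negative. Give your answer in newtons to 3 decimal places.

1502.051

N=3 nodes, M=3 members, R=3 reactions → 2N=6, M+R=6
member 0 (0-1): L=8.0790, (cx,cy)=(0.5839,0.8119)
member 1 (0-2): L=8.8000, (cx,cy)=(1.0000,0.0000)
member 2 (1-2): L=7.7260, (cx,cy)=(0.5285,-0.8489)
solve A·x = −loads:
  F[0-1] = -4440.6100 N (compression)
  F[0-2] = -793.7947 N (compression)
  F[1-2] = +1502.0507 N (tension)
  Rx@0 = +3386.4800 N
  Ry@0 = +3605.1352 N
  Ry@2 = -1275.1652 N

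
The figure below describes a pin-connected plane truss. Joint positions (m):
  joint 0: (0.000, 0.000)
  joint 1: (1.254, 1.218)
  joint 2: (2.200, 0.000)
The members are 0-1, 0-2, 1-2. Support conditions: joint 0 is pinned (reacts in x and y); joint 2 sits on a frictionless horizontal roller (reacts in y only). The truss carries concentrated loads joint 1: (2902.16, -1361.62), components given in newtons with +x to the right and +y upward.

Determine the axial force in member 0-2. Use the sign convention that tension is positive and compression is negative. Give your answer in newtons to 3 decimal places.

1850.731

N=3 nodes, M=3 members, R=3 reactions → 2N=6, M+R=6
member 0 (0-1): L=1.7482, (cx,cy)=(0.7173,0.6967)
member 1 (0-2): L=2.2000, (cx,cy)=(1.0000,0.0000)
member 2 (1-2): L=1.5422, (cx,cy)=(0.6134,-0.7898)
solve A·x = −loads:
  F[0-1] = +1465.7572 N (tension)
  F[0-2] = +1850.7307 N (tension)
  F[1-2] = -3017.1590 N (compression)
  Rx@0 = -2902.1600 N
  Ry@0 = -1021.2447 N
  Ry@2 = +2382.8647 N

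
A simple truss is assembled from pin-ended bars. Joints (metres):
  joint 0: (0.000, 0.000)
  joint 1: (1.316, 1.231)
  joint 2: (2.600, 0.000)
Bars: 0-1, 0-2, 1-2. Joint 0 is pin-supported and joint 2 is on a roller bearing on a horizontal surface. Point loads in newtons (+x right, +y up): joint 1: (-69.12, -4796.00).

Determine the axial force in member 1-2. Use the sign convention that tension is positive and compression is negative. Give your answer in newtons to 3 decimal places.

N=3 nodes, M=3 members, R=3 reactions → 2N=6, M+R=6
member 0 (0-1): L=1.8020, (cx,cy)=(0.7303,0.6831)
member 1 (0-2): L=2.6000, (cx,cy)=(1.0000,0.0000)
member 2 (1-2): L=1.7788, (cx,cy)=(0.7218,-0.6921)
solve A·x = −loads:
  F[0-1] = -3515.0222 N (compression)
  F[0-2] = +2497.8944 N (tension)
  F[1-2] = -3460.4172 N (compression)
  Rx@0 = +69.1200 N
  Ry@0 = +2401.2118 N
  Ry@2 = +2394.7882 N

-3460.417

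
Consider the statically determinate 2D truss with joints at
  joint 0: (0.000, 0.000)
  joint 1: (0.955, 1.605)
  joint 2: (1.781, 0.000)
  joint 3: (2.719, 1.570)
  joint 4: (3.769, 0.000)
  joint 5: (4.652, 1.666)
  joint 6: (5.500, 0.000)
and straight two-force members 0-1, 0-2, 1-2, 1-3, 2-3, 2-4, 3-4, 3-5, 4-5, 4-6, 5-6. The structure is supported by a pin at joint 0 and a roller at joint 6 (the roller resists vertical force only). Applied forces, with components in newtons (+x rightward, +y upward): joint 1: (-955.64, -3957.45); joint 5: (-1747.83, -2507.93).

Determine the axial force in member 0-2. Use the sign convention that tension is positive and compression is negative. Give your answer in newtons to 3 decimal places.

N=7 nodes, M=11 members, R=3 reactions → 2N=14, M+R=14
member 0 (0-1): L=1.8676, (cx,cy)=(0.5113,0.8594)
member 1 (0-2): L=1.7810, (cx,cy)=(1.0000,0.0000)
member 2 (1-2): L=1.8051, (cx,cy)=(0.4576,-0.8892)
member 3 (1-3): L=1.7643, (cx,cy)=(0.9998,-0.0198)
member 4 (2-3): L=1.8289, (cx,cy)=(0.5129,0.8585)
member 5 (2-4): L=1.9880, (cx,cy)=(1.0000,0.0000)
member 6 (3-4): L=1.8888, (cx,cy)=(0.5559,-0.8312)
member 7 (3-5): L=1.9354, (cx,cy)=(0.9988,0.0496)
member 8 (4-5): L=1.8855, (cx,cy)=(0.4683,0.8836)
member 9 (4-6): L=1.7310, (cx,cy)=(1.0000,0.0000)
member 10 (5-6): L=1.8694, (cx,cy)=(0.4536,-0.8912)
solve A·x = −loads:
  F[0-1] = -5195.9467 N (compression)
  F[0-2] = -46.5608 N (compression)
  F[1-2] = +615.3784 N (tension)
  F[1-3] = -1983.2556 N (compression)
  F[2-3] = -637.3874 N (compression)
  F[2-4] = +561.9428 N (tension)
  F[3-4] = +457.7255 N (tension)
  F[3-5] = -2567.3926 N (compression)
  F[4-5] = -430.6144 N (compression)
  F[4-6] = +1018.0598 N (tension)
  F[5-6] = -2244.2947 N (compression)
  Rx@0 = +2703.4700 N
  Ry@0 = +4465.2767 N
  Ry@6 = +2000.1033 N

-46.561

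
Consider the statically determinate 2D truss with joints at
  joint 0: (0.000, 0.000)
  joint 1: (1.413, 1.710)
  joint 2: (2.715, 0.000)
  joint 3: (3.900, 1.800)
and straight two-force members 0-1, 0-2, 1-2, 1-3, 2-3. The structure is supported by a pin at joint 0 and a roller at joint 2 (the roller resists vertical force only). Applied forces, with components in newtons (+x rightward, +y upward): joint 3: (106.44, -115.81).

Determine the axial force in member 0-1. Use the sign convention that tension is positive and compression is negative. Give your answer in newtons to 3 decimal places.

157.113

N=4 nodes, M=5 members, R=3 reactions → 2N=8, M+R=8
member 0 (0-1): L=2.2183, (cx,cy)=(0.6370,0.7709)
member 1 (0-2): L=2.7150, (cx,cy)=(1.0000,0.0000)
member 2 (1-2): L=2.1493, (cx,cy)=(0.6058,-0.7956)
member 3 (1-3): L=2.4886, (cx,cy)=(0.9993,0.0362)
member 4 (2-3): L=2.1550, (cx,cy)=(0.5499,0.8352)
solve A·x = −loads:
  F[0-1] = +157.1135 N (tension)
  F[0-2] = +6.3609 N (tension)
  F[1-2] = -143.7144 N (compression)
  F[1-3] = +187.2625 N (tension)
  F[2-3] = -146.7614 N (compression)
  Rx@0 = -106.4400 N
  Ry@0 = -121.1149 N
  Ry@2 = +236.9249 N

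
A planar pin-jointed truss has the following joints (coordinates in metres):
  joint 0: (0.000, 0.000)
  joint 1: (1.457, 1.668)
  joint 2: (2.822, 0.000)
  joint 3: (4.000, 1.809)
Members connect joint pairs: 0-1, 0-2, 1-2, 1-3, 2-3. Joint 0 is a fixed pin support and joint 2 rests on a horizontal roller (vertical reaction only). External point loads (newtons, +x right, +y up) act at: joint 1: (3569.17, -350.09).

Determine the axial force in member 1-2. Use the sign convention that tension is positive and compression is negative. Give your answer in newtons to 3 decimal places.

-2959.550

N=4 nodes, M=5 members, R=3 reactions → 2N=8, M+R=8
member 0 (0-1): L=2.2147, (cx,cy)=(0.6579,0.7531)
member 1 (0-2): L=2.8220, (cx,cy)=(1.0000,0.0000)
member 2 (1-2): L=2.1553, (cx,cy)=(0.6333,-0.7739)
member 3 (1-3): L=2.5469, (cx,cy)=(0.9985,0.0554)
member 4 (2-3): L=2.1587, (cx,cy)=(0.5457,0.8380)
solve A·x = −loads:
  F[0-1] = +2576.2837 N (tension)
  F[0-2] = +1874.3230 N (tension)
  F[1-2] = -2959.5497 N (compression)
  F[1-3] = -0.0000 N (compression)
  F[2-3] = +0.0000 N (tension)
  Rx@0 = -3569.1700 N
  Ry@0 = -1940.2915 N
  Ry@2 = +2290.3815 N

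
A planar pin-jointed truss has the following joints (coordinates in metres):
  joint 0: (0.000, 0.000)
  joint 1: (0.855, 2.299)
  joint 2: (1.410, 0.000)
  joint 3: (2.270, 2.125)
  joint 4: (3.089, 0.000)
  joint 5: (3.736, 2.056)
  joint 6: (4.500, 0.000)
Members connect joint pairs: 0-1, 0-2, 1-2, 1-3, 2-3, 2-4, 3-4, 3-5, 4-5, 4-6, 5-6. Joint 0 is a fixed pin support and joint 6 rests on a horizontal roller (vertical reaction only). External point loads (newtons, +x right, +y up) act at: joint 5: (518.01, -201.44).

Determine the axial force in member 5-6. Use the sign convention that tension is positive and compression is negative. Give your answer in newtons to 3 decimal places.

N=7 nodes, M=11 members, R=3 reactions → 2N=14, M+R=14
member 0 (0-1): L=2.4528, (cx,cy)=(0.3486,0.9373)
member 1 (0-2): L=1.4100, (cx,cy)=(1.0000,0.0000)
member 2 (1-2): L=2.3650, (cx,cy)=(0.2347,-0.9721)
member 3 (1-3): L=1.4257, (cx,cy)=(0.9925,-0.1220)
member 4 (2-3): L=2.2924, (cx,cy)=(0.3751,0.9270)
member 5 (2-4): L=1.6790, (cx,cy)=(1.0000,0.0000)
member 6 (3-4): L=2.2774, (cx,cy)=(0.3596,-0.9331)
member 7 (3-5): L=1.4676, (cx,cy)=(0.9989,-0.0470)
member 8 (4-5): L=2.1554, (cx,cy)=(0.3002,0.9539)
member 9 (4-6): L=1.4110, (cx,cy)=(1.0000,0.0000)
member 10 (5-6): L=2.1934, (cx,cy)=(0.3483,-0.9374)
solve A·x = −loads:
  F[0-1] = +216.0217 N (tension)
  F[0-2] = +442.7101 N (tension)
  F[1-2] = -224.4786 N (compression)
  F[1-3] = +128.9418 N (tension)
  F[2-3] = +235.4029 N (tension)
  F[2-4] = +301.7212 N (tension)
  F[3-4] = -232.1109 N (compression)
  F[3-5] = +300.0938 N (tension)
  F[4-5] = +227.0527 N (tension)
  F[4-6] = +150.0922 N (tension)
  F[5-6] = -430.8983 N (compression)
  Rx@0 = -518.0100 N
  Ry@0 = -202.4730 N
  Ry@6 = +403.9130 N

-430.898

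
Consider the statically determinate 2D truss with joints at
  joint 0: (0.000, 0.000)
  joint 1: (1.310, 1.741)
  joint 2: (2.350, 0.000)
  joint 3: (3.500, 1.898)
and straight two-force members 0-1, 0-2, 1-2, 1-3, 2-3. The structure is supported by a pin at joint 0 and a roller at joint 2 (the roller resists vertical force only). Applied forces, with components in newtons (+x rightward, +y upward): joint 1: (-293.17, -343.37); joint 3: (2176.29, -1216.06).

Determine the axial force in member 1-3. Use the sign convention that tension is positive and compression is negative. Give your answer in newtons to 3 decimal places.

3053.199

N=4 nodes, M=5 members, R=3 reactions → 2N=8, M+R=8
member 0 (0-1): L=2.1788, (cx,cy)=(0.6012,0.7991)
member 1 (0-2): L=2.3500, (cx,cy)=(1.0000,0.0000)
member 2 (1-2): L=2.0280, (cx,cy)=(0.5128,-0.8585)
member 3 (1-3): L=2.1956, (cx,cy)=(0.9974,0.0715)
member 4 (2-3): L=2.2192, (cx,cy)=(0.5182,0.8553)
solve A·x = −loads:
  F[0-1] = +2482.4582 N (tension)
  F[0-2] = +390.5478 N (tension)
  F[1-2] = -2456.2696 N (compression)
  F[1-3] = +3053.1991 N (tension)
  F[2-3] = -1677.1330 N (compression)
  Rx@0 = -1883.1200 N
  Ry@0 = -1983.6399 N
  Ry@2 = +3543.0699 N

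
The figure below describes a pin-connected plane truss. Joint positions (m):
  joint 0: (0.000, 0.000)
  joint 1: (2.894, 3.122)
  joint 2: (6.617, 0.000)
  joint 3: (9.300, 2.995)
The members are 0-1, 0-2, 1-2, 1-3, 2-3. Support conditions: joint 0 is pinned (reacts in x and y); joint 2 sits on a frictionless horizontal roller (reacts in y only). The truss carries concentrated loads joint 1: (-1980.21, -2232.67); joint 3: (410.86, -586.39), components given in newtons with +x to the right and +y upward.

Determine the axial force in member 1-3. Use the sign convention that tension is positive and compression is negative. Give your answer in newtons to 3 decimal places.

920.008

N=4 nodes, M=5 members, R=3 reactions → 2N=8, M+R=8
member 0 (0-1): L=4.2570, (cx,cy)=(0.6798,0.7334)
member 1 (0-2): L=6.6170, (cx,cy)=(1.0000,0.0000)
member 2 (1-2): L=4.8588, (cx,cy)=(0.7662,-0.6425)
member 3 (1-3): L=6.4073, (cx,cy)=(0.9998,-0.0198)
member 4 (2-3): L=4.0210, (cx,cy)=(0.6672,0.7448)
solve A·x = −loads:
  F[0-1] = -2409.0655 N (compression)
  F[0-2] = +68.3812 N (tension)
  F[1-2] = -753.4792 N (compression)
  F[1-3] = +920.0083 N (tension)
  F[2-3] = -762.7891 N (compression)
  Rx@0 = +1569.3500 N
  Ry@0 = +1766.7577 N
  Ry@2 = +1052.3023 N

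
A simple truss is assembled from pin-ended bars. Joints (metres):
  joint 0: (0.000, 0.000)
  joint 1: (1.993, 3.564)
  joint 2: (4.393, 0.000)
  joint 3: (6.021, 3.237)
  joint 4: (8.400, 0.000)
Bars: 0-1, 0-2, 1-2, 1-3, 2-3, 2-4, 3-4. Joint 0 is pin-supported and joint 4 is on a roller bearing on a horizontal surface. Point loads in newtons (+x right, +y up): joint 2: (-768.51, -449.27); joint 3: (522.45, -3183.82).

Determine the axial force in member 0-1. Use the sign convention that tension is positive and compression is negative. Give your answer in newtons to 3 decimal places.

N=5 nodes, M=7 members, R=3 reactions → 2N=10, M+R=10
member 0 (0-1): L=4.0834, (cx,cy)=(0.4881,0.8728)
member 1 (0-2): L=4.3930, (cx,cy)=(1.0000,0.0000)
member 2 (1-2): L=4.2968, (cx,cy)=(0.5586,-0.8295)
member 3 (1-3): L=4.0413, (cx,cy)=(0.9967,-0.0809)
member 4 (2-3): L=3.6233, (cx,cy)=(0.4493,0.8934)
member 5 (2-4): L=4.0070, (cx,cy)=(1.0000,0.0000)
member 6 (3-4): L=4.0172, (cx,cy)=(0.5922,-0.8058)
solve A·x = −loads:
  F[0-1] = -1047.9875 N (compression)
  F[0-2] = +265.4353 N (tension)
  F[1-2] = +1219.4715 N (tension)
  F[1-3] = -1196.5683 N (compression)
  F[2-3] = -629.3396 N (compression)
  F[2-4] = +1997.8632 N (tension)
  F[3-4] = -3373.6002 N (compression)
  Rx@0 = +246.0600 N
  Ry@0 = +914.6860 N
  Ry@4 = +2718.4040 N

-1047.987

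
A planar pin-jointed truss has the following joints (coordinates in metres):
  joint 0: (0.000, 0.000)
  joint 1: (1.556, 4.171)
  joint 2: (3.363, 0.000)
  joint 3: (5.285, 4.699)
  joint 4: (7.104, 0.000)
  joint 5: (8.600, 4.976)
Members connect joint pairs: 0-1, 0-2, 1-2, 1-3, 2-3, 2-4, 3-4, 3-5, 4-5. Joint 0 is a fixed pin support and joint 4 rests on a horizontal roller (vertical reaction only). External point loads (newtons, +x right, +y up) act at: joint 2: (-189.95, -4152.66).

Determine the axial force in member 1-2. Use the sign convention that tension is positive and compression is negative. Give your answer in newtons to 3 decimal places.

2126.859

N=6 nodes, M=9 members, R=3 reactions → 2N=12, M+R=12
member 0 (0-1): L=4.4518, (cx,cy)=(0.3495,0.9369)
member 1 (0-2): L=3.3630, (cx,cy)=(1.0000,0.0000)
member 2 (1-2): L=4.5456, (cx,cy)=(0.3975,-0.9176)
member 3 (1-3): L=3.7662, (cx,cy)=(0.9901,0.1402)
member 4 (2-3): L=5.0769, (cx,cy)=(0.3786,0.9256)
member 5 (2-4): L=3.7410, (cx,cy)=(1.0000,0.0000)
member 6 (3-4): L=5.0388, (cx,cy)=(0.3610,-0.9326)
member 7 (3-5): L=3.3266, (cx,cy)=(0.9965,0.0833)
member 8 (4-5): L=5.1960, (cx,cy)=(0.2879,0.9577)
solve A·x = −loads:
  F[0-1] = -2334.0222 N (compression)
  F[0-2] = +625.8440 N (tension)
  F[1-2] = +2126.8587 N (tension)
  F[1-3] = -1677.8487 N (compression)
  F[2-3] = +2378.0777 N (tension)
  F[2-4] = +760.9875 N (tension)
  F[3-4] = -2108.0006 N (compression)
  F[3-5] = +0.0000 N (tension)
  F[4-5] = +0.0000 N (tension)
  Rx@0 = +189.9500 N
  Ry@0 = +2186.8104 N
  Ry@4 = +1965.8496 N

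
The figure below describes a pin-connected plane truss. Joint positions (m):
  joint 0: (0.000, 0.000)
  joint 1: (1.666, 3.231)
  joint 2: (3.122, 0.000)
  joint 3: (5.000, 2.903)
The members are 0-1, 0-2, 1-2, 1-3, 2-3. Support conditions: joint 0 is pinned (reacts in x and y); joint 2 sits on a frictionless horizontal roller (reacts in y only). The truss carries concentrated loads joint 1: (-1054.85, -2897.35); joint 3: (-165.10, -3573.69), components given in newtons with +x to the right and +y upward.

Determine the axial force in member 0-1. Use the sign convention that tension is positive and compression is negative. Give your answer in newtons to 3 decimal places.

-502.609

N=4 nodes, M=5 members, R=3 reactions → 2N=8, M+R=8
member 0 (0-1): L=3.6352, (cx,cy)=(0.4583,0.8888)
member 1 (0-2): L=3.1220, (cx,cy)=(1.0000,0.0000)
member 2 (1-2): L=3.5439, (cx,cy)=(0.4108,-0.9117)
member 3 (1-3): L=3.3501, (cx,cy)=(0.9952,-0.0979)
member 4 (2-3): L=3.4575, (cx,cy)=(0.5432,0.8396)
solve A·x = −loads:
  F[0-1] = -502.6086 N (compression)
  F[0-2] = -989.6082 N (compression)
  F[1-2] = -2905.7586 N (compression)
  F[1-3] = +2028.0704 N (tension)
  F[2-3] = -4019.8047 N (compression)
  Rx@0 = +1219.9500 N
  Ry@0 = +446.7192 N
  Ry@2 = +6024.3208 N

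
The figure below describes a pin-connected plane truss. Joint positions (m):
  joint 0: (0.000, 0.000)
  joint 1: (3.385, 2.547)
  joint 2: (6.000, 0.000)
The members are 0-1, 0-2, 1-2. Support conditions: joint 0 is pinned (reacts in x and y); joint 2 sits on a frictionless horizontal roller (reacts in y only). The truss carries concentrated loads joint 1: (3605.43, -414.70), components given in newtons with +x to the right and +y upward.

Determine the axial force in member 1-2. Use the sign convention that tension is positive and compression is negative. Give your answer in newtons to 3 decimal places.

-2528.860

N=3 nodes, M=3 members, R=3 reactions → 2N=6, M+R=6
member 0 (0-1): L=4.2362, (cx,cy)=(0.7991,0.6012)
member 1 (0-2): L=6.0000, (cx,cy)=(1.0000,0.0000)
member 2 (1-2): L=3.6504, (cx,cy)=(0.7164,-0.6977)
solve A·x = −loads:
  F[0-1] = +2244.9475 N (tension)
  F[0-2] = +1811.5728 N (tension)
  F[1-2] = -2528.8599 N (compression)
  Rx@0 = -3605.4300 N
  Ry@0 = -1349.7650 N
  Ry@2 = +1764.4650 N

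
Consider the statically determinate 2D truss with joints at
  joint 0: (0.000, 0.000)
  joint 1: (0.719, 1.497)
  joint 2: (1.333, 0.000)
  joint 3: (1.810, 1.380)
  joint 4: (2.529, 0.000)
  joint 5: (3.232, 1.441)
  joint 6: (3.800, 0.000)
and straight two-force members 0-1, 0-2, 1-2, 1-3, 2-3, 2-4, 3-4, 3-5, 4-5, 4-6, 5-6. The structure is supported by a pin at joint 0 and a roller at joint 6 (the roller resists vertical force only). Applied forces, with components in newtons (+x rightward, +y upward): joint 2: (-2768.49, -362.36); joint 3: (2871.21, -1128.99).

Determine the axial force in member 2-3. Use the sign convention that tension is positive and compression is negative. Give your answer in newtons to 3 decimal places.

635.020

N=7 nodes, M=11 members, R=3 reactions → 2N=14, M+R=14
member 0 (0-1): L=1.6607, (cx,cy)=(0.4329,0.9014)
member 1 (0-2): L=1.3330, (cx,cy)=(1.0000,0.0000)
member 2 (1-2): L=1.6180, (cx,cy)=(0.3795,-0.9252)
member 3 (1-3): L=1.0973, (cx,cy)=(0.9943,-0.1066)
member 4 (2-3): L=1.4601, (cx,cy)=(0.3267,0.9451)
member 5 (2-4): L=1.1960, (cx,cy)=(1.0000,0.0000)
member 6 (3-4): L=1.5561, (cx,cy)=(0.4621,-0.8868)
member 7 (3-5): L=1.4233, (cx,cy)=(0.9991,0.0429)
member 8 (4-5): L=1.6033, (cx,cy)=(0.4385,0.8988)
member 9 (4-6): L=1.2710, (cx,cy)=(1.0000,0.0000)
member 10 (5-6): L=1.5489, (cx,cy)=(0.3667,-0.9303)
solve A·x = −loads:
  F[0-1] = +239.8665 N (tension)
  F[0-2] = -1.1294 N (compression)
  F[1-2] = -257.0442 N (compression)
  F[1-3] = +202.5460 N (tension)
  F[2-3] = +635.0197 N (tension)
  F[2-4] = +2462.3660 N (tension)
  F[3-4] = -1999.8461 N (compression)
  F[3-5] = -1539.7303 N (compression)
  F[4-5] = +1973.3620 N (tension)
  F[4-6] = +673.0743 N (tension)
  F[5-6] = -1835.4361 N (compression)
  Rx@0 = -102.7200 N
  Ry@0 = -216.2204 N
  Ry@6 = +1707.5704 N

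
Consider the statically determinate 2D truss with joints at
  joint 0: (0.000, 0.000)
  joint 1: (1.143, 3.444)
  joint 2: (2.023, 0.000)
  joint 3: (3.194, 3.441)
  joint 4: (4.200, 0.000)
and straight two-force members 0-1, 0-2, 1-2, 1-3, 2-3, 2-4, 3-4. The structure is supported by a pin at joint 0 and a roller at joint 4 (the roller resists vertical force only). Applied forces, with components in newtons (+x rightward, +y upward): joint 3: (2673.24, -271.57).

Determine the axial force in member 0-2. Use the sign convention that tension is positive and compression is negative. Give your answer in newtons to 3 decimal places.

1967.959

N=5 nodes, M=7 members, R=3 reactions → 2N=10, M+R=10
member 0 (0-1): L=3.6287, (cx,cy)=(0.3150,0.9491)
member 1 (0-2): L=2.0230, (cx,cy)=(1.0000,0.0000)
member 2 (1-2): L=3.5546, (cx,cy)=(0.2476,-0.9689)
member 3 (1-3): L=2.0510, (cx,cy)=(1.0000,-0.0015)
member 4 (2-3): L=3.6348, (cx,cy)=(0.3222,0.9467)
member 5 (2-4): L=2.1770, (cx,cy)=(1.0000,0.0000)
member 6 (3-4): L=3.5850, (cx,cy)=(0.2806,-0.9598)
solve A·x = −loads:
  F[0-1] = +2239.0782 N (tension)
  F[0-2] = +1967.9586 N (tension)
  F[1-2] = -2195.2610 N (compression)
  F[1-3] = +1248.7483 N (tension)
  F[2-3] = +2246.7125 N (tension)
  F[2-4] = +700.6829 N (tension)
  F[3-4] = -2496.9948 N (compression)
  Rx@0 = -2673.2400 N
  Ry@0 = -2125.0999 N
  Ry@4 = +2396.6699 N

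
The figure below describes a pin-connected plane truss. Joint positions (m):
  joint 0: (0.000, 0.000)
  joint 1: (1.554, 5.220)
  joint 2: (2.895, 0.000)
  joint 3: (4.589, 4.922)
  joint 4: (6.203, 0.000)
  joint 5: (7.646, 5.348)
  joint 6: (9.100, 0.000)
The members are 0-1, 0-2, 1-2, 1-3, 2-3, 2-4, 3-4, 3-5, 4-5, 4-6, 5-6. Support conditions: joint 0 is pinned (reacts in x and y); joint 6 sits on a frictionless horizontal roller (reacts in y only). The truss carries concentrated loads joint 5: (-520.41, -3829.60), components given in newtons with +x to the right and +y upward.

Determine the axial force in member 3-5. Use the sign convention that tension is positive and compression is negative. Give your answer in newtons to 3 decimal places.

-1116.731

N=7 nodes, M=11 members, R=3 reactions → 2N=14, M+R=14
member 0 (0-1): L=5.4464, (cx,cy)=(0.2853,0.9584)
member 1 (0-2): L=2.8950, (cx,cy)=(1.0000,0.0000)
member 2 (1-2): L=5.3895, (cx,cy)=(0.2488,-0.9686)
member 3 (1-3): L=3.0496, (cx,cy)=(0.9952,-0.0977)
member 4 (2-3): L=5.2054, (cx,cy)=(0.3254,0.9456)
member 5 (2-4): L=3.3080, (cx,cy)=(1.0000,0.0000)
member 6 (3-4): L=5.1799, (cx,cy)=(0.3116,-0.9502)
member 7 (3-5): L=3.0865, (cx,cy)=(0.9904,0.1380)
member 8 (4-5): L=5.5393, (cx,cy)=(0.2605,0.9655)
member 9 (4-6): L=2.8970, (cx,cy)=(1.0000,0.0000)
member 10 (5-6): L=5.5421, (cx,cy)=(0.2624,-0.9650)
solve A·x = −loads:
  F[0-1] = -957.5397 N (compression)
  F[0-2] = -247.1992 N (compression)
  F[1-2] = +1000.4678 N (tension)
  F[1-3] = -524.6554 N (compression)
  F[2-3] = -1024.7881 N (compression)
  F[2-4] = +335.2355 N (tension)
  F[3-4] = +803.6122 N (tension)
  F[3-5] = -1116.7311 N (compression)
  F[4-5] = -790.9137 N (compression)
  F[4-6] = +791.6700 N (tension)
  F[5-6] = -3017.5648 N (compression)
  Rx@0 = +520.4100 N
  Ry@0 = +917.7353 N
  Ry@6 = +2911.8647 N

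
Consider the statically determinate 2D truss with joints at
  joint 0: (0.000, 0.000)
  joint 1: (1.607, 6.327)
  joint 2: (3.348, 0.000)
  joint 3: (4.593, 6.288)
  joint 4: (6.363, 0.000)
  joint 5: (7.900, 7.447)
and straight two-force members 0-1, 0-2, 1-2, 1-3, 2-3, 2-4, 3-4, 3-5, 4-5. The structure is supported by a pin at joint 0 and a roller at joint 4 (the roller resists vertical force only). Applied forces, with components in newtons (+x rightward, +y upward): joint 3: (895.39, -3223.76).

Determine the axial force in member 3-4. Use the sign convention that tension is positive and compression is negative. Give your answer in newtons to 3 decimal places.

-3336.662

N=6 nodes, M=9 members, R=3 reactions → 2N=12, M+R=12
member 0 (0-1): L=6.5279, (cx,cy)=(0.2462,0.9692)
member 1 (0-2): L=3.3480, (cx,cy)=(1.0000,0.0000)
member 2 (1-2): L=6.5622, (cx,cy)=(0.2653,-0.9642)
member 3 (1-3): L=2.9863, (cx,cy)=(0.9999,-0.0131)
member 4 (2-3): L=6.4101, (cx,cy)=(0.1942,0.9810)
member 5 (2-4): L=3.0150, (cx,cy)=(1.0000,0.0000)
member 6 (3-4): L=6.5324, (cx,cy)=(0.2710,-0.9626)
member 7 (3-5): L=3.5042, (cx,cy)=(0.9437,0.3307)
member 8 (4-5): L=7.6040, (cx,cy)=(0.2021,0.9794)
solve A·x = −loads:
  F[0-1] = -12.2978 N (compression)
  F[0-2] = +898.4174 N (tension)
  F[1-2] = +12.4481 N (tension)
  F[1-3] = -6.3305 N (compression)
  F[2-3] = -12.2350 N (compression)
  F[2-4] = +904.0964 N (tension)
  F[3-4] = -3336.6616 N (compression)
  F[3-5] = +0.0000 N (tension)
  F[4-5] = -0.0000 N (compression)
  Rx@0 = -895.3900 N
  Ry@0 = +11.9194 N
  Ry@4 = +3211.8406 N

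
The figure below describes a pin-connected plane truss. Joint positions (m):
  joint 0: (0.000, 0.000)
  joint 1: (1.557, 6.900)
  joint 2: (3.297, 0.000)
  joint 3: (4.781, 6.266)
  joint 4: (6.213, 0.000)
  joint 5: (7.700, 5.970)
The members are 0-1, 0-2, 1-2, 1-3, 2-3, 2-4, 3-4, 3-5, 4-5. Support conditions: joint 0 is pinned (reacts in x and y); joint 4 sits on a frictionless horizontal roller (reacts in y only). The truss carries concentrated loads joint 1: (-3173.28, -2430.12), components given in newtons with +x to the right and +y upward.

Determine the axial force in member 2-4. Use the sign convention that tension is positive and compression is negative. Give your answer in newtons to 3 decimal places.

-666.218

N=6 nodes, M=9 members, R=3 reactions → 2N=12, M+R=12
member 0 (0-1): L=7.0735, (cx,cy)=(0.2201,0.9755)
member 1 (0-2): L=3.2970, (cx,cy)=(1.0000,0.0000)
member 2 (1-2): L=7.1160, (cx,cy)=(0.2445,-0.9696)
member 3 (1-3): L=3.2857, (cx,cy)=(0.9812,-0.1930)
member 4 (2-3): L=6.4393, (cx,cy)=(0.2305,0.9731)
member 5 (2-4): L=2.9160, (cx,cy)=(1.0000,0.0000)
member 6 (3-4): L=6.4275, (cx,cy)=(0.2228,-0.9749)
member 7 (3-5): L=2.9340, (cx,cy)=(0.9949,-0.1009)
member 8 (4-5): L=6.1524, (cx,cy)=(0.2417,0.9704)
solve A·x = −loads:
  F[0-1] = -5479.6859 N (compression)
  F[0-2] = -1967.1043 N (compression)
  F[1-2] = +2743.5400 N (tension)
  F[1-3] = +1321.0827 N (tension)
  F[2-3] = -2733.8478 N (compression)
  F[2-4] = -666.2176 N (compression)
  F[3-4] = +2990.3256 N (tension)
  F[3-5] = -0.0000 N (tension)
  F[4-5] = +0.0000 N (tension)
  Rx@0 = +3173.2800 N
  Ry@0 = +5345.2874 N
  Ry@4 = -2915.1674 N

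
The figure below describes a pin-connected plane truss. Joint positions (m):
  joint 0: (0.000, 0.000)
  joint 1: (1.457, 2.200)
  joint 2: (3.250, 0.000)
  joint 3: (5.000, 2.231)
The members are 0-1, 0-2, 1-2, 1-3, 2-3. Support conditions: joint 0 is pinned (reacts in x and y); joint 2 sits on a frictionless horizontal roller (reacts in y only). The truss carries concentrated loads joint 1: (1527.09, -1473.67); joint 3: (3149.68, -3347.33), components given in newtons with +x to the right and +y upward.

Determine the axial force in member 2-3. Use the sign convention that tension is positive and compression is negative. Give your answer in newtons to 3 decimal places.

N=4 nodes, M=5 members, R=3 reactions → 2N=8, M+R=8
member 0 (0-1): L=2.6387, (cx,cy)=(0.5522,0.8337)
member 1 (0-2): L=3.2500, (cx,cy)=(1.0000,0.0000)
member 2 (1-2): L=2.8381, (cx,cy)=(0.6318,-0.7752)
member 3 (1-3): L=3.5431, (cx,cy)=(1.0000,0.0087)
member 4 (2-3): L=2.8355, (cx,cy)=(0.6172,0.7868)
solve A·x = −loads:
  F[0-1] = +5019.8703 N (tension)
  F[0-2] = +1904.9913 N (tension)
  F[1-2] = -7234.6451 N (compression)
  F[1-3] = +5815.4650 N (tension)
  F[2-3] = -4318.9192 N (compression)
  Rx@0 = -4676.7700 N
  Ry@0 = -4185.2527 N
  Ry@2 = +9006.2527 N

-4318.919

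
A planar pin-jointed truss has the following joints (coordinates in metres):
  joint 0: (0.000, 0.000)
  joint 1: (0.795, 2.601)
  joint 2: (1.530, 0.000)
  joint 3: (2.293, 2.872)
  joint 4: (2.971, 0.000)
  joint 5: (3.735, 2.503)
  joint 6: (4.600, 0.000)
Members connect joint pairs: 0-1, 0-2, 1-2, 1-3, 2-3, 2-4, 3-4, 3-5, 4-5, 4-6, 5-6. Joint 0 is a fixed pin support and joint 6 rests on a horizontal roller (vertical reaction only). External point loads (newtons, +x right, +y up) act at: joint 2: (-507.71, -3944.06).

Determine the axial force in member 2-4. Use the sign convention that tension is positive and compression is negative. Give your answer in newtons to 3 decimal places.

N=7 nodes, M=11 members, R=3 reactions → 2N=14, M+R=14
member 0 (0-1): L=2.7198, (cx,cy)=(0.2923,0.9563)
member 1 (0-2): L=1.5300, (cx,cy)=(1.0000,0.0000)
member 2 (1-2): L=2.7029, (cx,cy)=(0.2719,-0.9623)
member 3 (1-3): L=1.5223, (cx,cy)=(0.9840,0.1780)
member 4 (2-3): L=2.9716, (cx,cy)=(0.2568,0.9665)
member 5 (2-4): L=1.4410, (cx,cy)=(1.0000,0.0000)
member 6 (3-4): L=2.9509, (cx,cy)=(0.2298,-0.9732)
member 7 (3-5): L=1.4885, (cx,cy)=(0.9688,-0.2479)
member 8 (4-5): L=2.6170, (cx,cy)=(0.2919,0.9564)
member 9 (4-6): L=1.6290, (cx,cy)=(1.0000,0.0000)
member 10 (5-6): L=2.6483, (cx,cy)=(0.3266,-0.9452)
solve A·x = −loads:
  F[0-1] = -2752.4418 N (compression)
  F[0-2] = +296.8359 N (tension)
  F[1-2] = +2458.3846 N (tension)
  F[1-3] = -1496.9768 N (compression)
  F[2-3] = +1633.0670 N (tension)
  F[2-4] = +1053.7565 N (tension)
  F[3-4] = -1139.6719 N (compression)
  F[3-5] = -817.4257 N (compression)
  F[4-5] = +1159.7030 N (tension)
  F[4-6] = +453.3487 N (tension)
  F[5-6] = -1387.9551 N (compression)
  Rx@0 = +507.7100 N
  Ry@0 = +2632.2313 N
  Ry@6 = +1311.8287 N

1053.757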